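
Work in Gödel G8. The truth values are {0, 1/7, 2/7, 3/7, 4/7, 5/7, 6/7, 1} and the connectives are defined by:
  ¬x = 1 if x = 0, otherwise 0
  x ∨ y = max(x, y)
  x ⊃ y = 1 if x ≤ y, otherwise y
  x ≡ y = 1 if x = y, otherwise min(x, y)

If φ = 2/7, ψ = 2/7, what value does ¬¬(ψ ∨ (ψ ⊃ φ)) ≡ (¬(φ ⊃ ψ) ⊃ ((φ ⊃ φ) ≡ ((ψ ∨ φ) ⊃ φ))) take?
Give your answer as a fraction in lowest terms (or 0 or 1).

ψ ⊃ φ = 2/7 ⊃ 2/7 = 1
ψ ∨ (ψ ⊃ φ) = 2/7 ∨ 1 = 1
¬(ψ ∨ (ψ ⊃ φ)) = ¬1 = 0
¬¬(ψ ∨ (ψ ⊃ φ)) = ¬0 = 1
φ ⊃ ψ = 2/7 ⊃ 2/7 = 1
¬(φ ⊃ ψ) = ¬1 = 0
φ ⊃ φ = 2/7 ⊃ 2/7 = 1
ψ ∨ φ = 2/7 ∨ 2/7 = 2/7
(ψ ∨ φ) ⊃ φ = 2/7 ⊃ 2/7 = 1
(φ ⊃ φ) ≡ ((ψ ∨ φ) ⊃ φ) = 1 ≡ 1 = 1
¬(φ ⊃ ψ) ⊃ ((φ ⊃ φ) ≡ ((ψ ∨ φ) ⊃ φ)) = 0 ⊃ 1 = 1
¬¬(ψ ∨ (ψ ⊃ φ)) ≡ (¬(φ ⊃ ψ) ⊃ ((φ ⊃ φ) ≡ ((ψ ∨ φ) ⊃ φ))) = 1 ≡ 1 = 1

1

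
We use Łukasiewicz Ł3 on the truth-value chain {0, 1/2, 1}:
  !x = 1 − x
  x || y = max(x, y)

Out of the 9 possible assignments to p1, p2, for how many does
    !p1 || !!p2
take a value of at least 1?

p1 = 0, p2 = 0 ↦ 1  ≥
p1 = 0, p2 = 1/2 ↦ 1  ≥
p1 = 0, p2 = 1 ↦ 1  ≥
p1 = 1/2, p2 = 0 ↦ 1/2  <
p1 = 1/2, p2 = 1/2 ↦ 1/2  <
p1 = 1/2, p2 = 1 ↦ 1  ≥
p1 = 1, p2 = 0 ↦ 0  <
p1 = 1, p2 = 1/2 ↦ 1/2  <
p1 = 1, p2 = 1 ↦ 1  ≥
So 5 of the 9 assignments meet the threshold.

5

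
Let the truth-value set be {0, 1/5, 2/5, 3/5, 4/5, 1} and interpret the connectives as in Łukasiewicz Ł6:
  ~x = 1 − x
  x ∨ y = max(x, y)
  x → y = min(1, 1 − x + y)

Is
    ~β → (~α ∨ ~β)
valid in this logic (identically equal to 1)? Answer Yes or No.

At α = 2/5, β = 2/5, for instance:
~β = ~2/5 = 3/5
~α = ~2/5 = 3/5
~α ∨ ~β = 3/5 ∨ 3/5 = 3/5
~β → (~α ∨ ~β) = 3/5 → 3/5 = 1
and checking the remaining 35 assignments likewise gives ≥ 1 in every case.

Yes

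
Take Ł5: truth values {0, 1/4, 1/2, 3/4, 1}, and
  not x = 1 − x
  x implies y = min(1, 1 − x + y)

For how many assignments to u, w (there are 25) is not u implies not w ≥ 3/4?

value 1: 15 assignments (counts)
value 3/4: 4 assignments (counts)
value 1/2: 3 assignments
value 1/4: 2 assignments
value 0: 1 assignment
So 19 of the 25 assignments meet the threshold.

19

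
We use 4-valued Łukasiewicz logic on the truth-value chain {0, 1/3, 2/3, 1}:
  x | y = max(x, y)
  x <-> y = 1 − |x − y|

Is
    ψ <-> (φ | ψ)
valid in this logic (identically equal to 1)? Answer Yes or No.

Counterexample: take φ = 1/3, ψ = 0.
φ | ψ = 1/3 | 0 = 1/3
ψ <-> (φ | ψ) = 0 <-> 1/3 = 2/3
This gives 2/3 ≠ 1.

No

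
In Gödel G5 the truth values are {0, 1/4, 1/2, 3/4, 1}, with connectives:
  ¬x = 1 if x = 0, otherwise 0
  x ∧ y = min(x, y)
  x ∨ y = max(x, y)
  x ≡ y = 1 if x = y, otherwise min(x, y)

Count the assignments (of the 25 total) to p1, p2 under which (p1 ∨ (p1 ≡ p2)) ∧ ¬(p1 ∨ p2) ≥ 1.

value 1: 1 assignment (counts)
value 0: 24 assignments
So 1 of the 25 assignments meets the threshold.

1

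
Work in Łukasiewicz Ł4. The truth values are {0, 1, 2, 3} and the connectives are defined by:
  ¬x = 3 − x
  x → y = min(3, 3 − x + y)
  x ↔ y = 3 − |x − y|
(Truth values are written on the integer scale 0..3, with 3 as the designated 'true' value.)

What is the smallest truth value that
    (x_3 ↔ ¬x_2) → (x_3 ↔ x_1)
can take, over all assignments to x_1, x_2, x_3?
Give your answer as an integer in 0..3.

0

Take x_1 = 0, x_2 = 0, x_3 = 3:
¬x_2 = ¬0 = 3
x_3 ↔ ¬x_2 = 3 ↔ 3 = 3
x_3 ↔ x_1 = 3 ↔ 0 = 0
(x_3 ↔ ¬x_2) → (x_3 ↔ x_1) = 3 → 0 = 0
No assignment yields a value below 0, so this is the minimum.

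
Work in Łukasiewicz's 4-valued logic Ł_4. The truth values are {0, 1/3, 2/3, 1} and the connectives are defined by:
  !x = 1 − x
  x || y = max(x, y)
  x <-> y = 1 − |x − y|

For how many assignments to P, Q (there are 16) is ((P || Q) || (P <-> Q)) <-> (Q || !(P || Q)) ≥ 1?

P = 0, Q = 0 ↦ 1  ≥
P = 0, Q = 1/3 ↦ 1  ≥
P = 0, Q = 2/3 ↦ 1  ≥
P = 0, Q = 1 ↦ 1  ≥
P = 1/3, Q = 0 ↦ 1  ≥
P = 1/3, Q = 1/3 ↦ 2/3  <
P = 1/3, Q = 2/3 ↦ 1  ≥
P = 1/3, Q = 1 ↦ 1  ≥
P = 2/3, Q = 0 ↦ 2/3  <
P = 2/3, Q = 1/3 ↦ 2/3  <
P = 2/3, Q = 2/3 ↦ 2/3  <
P = 2/3, Q = 1 ↦ 1  ≥
P = 1, Q = 0 ↦ 0  <
P = 1, Q = 1/3 ↦ 1/3  <
P = 1, Q = 2/3 ↦ 2/3  <
P = 1, Q = 1 ↦ 1  ≥
So 9 of the 16 assignments meet the threshold.

9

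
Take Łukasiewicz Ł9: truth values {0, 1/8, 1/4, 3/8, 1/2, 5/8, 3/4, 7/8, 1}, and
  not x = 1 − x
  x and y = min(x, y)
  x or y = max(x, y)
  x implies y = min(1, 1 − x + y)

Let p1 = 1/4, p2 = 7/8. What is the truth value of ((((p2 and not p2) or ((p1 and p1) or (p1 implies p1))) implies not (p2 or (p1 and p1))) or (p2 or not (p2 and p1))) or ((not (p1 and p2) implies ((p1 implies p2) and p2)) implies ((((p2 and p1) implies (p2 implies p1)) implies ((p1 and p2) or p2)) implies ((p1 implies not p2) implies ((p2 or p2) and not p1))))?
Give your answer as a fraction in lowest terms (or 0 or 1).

not p2 = not 7/8 = 1/8
p2 and not p2 = 7/8 and 1/8 = 1/8
p1 and p1 = 1/4 and 1/4 = 1/4
p1 implies p1 = 1/4 implies 1/4 = 1
(p1 and p1) or (p1 implies p1) = 1/4 or 1 = 1
(p2 and not p2) or ((p1 and p1) or (p1 implies p1)) = 1/8 or 1 = 1
p1 and p1 = 1/4 and 1/4 = 1/4
p2 or (p1 and p1) = 7/8 or 1/4 = 7/8
not (p2 or (p1 and p1)) = not 7/8 = 1/8
((p2 and not p2) or ((p1 and p1) or (p1 implies p1))) implies not (p2 or (p1 and p1)) = 1 implies 1/8 = 1/8
p2 and p1 = 7/8 and 1/4 = 1/4
not (p2 and p1) = not 1/4 = 3/4
p2 or not (p2 and p1) = 7/8 or 3/4 = 7/8
(((p2 and not p2) or ((p1 and p1) or (p1 implies p1))) implies not (p2 or (p1 and p1))) or (p2 or not (p2 and p1)) = 1/8 or 7/8 = 7/8
p1 and p2 = 1/4 and 7/8 = 1/4
not (p1 and p2) = not 1/4 = 3/4
p1 implies p2 = 1/4 implies 7/8 = 1
(p1 implies p2) and p2 = 1 and 7/8 = 7/8
not (p1 and p2) implies ((p1 implies p2) and p2) = 3/4 implies 7/8 = 1
p2 and p1 = 7/8 and 1/4 = 1/4
p2 implies p1 = 7/8 implies 1/4 = 3/8
(p2 and p1) implies (p2 implies p1) = 1/4 implies 3/8 = 1
p1 and p2 = 1/4 and 7/8 = 1/4
(p1 and p2) or p2 = 1/4 or 7/8 = 7/8
((p2 and p1) implies (p2 implies p1)) implies ((p1 and p2) or p2) = 1 implies 7/8 = 7/8
not p2 = not 7/8 = 1/8
p1 implies not p2 = 1/4 implies 1/8 = 7/8
p2 or p2 = 7/8 or 7/8 = 7/8
not p1 = not 1/4 = 3/4
(p2 or p2) and not p1 = 7/8 and 3/4 = 3/4
(p1 implies not p2) implies ((p2 or p2) and not p1) = 7/8 implies 3/4 = 7/8
(((p2 and p1) implies (p2 implies p1)) implies ((p1 and p2) or p2)) implies ((p1 implies not p2) implies ((p2 or p2) and not p1)) = 7/8 implies 7/8 = 1
(not (p1 and p2) implies ((p1 implies p2) and p2)) implies ((((p2 and p1) implies (p2 implies p1)) implies ((p1 and p2) or p2)) implies ((p1 implies not p2) implies ((p2 or p2) and not p1))) = 1 implies 1 = 1
((((p2 and not p2) or ((p1 and p1) or (p1 implies p1))) implies not (p2 or (p1 and p1))) or (p2 or not (p2 and p1))) or ((not (p1 and p2) implies ((p1 implies p2) and p2)) implies ((((p2 and p1) implies (p2 implies p1)) implies ((p1 and p2) or p2)) implies ((p1 implies not p2) implies ((p2 or p2) and not p1)))) = 7/8 or 1 = 1

1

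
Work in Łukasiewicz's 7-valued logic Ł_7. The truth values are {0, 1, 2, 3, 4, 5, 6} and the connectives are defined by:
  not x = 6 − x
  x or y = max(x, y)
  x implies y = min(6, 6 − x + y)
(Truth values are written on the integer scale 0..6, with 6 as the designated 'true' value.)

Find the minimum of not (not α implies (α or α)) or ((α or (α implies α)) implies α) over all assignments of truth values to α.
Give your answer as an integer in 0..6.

Take α = 2:
not α = not 2 = 4
α or α = 2 or 2 = 2
not α implies (α or α) = 4 implies 2 = 4
not (not α implies (α or α)) = not 4 = 2
α implies α = 2 implies 2 = 6
α or (α implies α) = 2 or 6 = 6
(α or (α implies α)) implies α = 6 implies 2 = 2
not (not α implies (α or α)) or ((α or (α implies α)) implies α) = 2 or 2 = 2
No assignment yields a value below 2, so this is the minimum.

2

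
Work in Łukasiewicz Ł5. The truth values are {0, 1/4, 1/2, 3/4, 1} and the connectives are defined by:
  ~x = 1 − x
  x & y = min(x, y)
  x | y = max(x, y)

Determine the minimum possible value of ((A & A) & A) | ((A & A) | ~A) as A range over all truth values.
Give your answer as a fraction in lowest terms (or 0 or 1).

1/2

Take A = 1/2:
A & A = 1/2 & 1/2 = 1/2
(A & A) & A = 1/2 & 1/2 = 1/2
A & A = 1/2 & 1/2 = 1/2
~A = ~1/2 = 1/2
(A & A) | ~A = 1/2 | 1/2 = 1/2
((A & A) & A) | ((A & A) | ~A) = 1/2 | 1/2 = 1/2
No assignment yields a value below 1/2, so this is the minimum.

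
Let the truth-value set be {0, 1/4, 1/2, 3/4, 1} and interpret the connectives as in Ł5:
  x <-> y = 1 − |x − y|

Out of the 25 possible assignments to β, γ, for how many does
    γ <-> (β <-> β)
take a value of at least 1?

5

value 1: 5 assignments (counts)
value 3/4: 5 assignments
value 1/2: 5 assignments
value 1/4: 5 assignments
value 0: 5 assignments
So 5 of the 25 assignments meet the threshold.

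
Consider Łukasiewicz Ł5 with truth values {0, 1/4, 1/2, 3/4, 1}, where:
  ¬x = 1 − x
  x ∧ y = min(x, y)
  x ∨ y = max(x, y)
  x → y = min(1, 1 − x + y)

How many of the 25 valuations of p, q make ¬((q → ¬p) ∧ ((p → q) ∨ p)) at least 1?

1

value 1: 1 assignment (counts)
value 3/4: 2 assignments
value 1/2: 4 assignments
value 1/4: 8 assignments
value 0: 10 assignments
So 1 of the 25 assignments meets the threshold.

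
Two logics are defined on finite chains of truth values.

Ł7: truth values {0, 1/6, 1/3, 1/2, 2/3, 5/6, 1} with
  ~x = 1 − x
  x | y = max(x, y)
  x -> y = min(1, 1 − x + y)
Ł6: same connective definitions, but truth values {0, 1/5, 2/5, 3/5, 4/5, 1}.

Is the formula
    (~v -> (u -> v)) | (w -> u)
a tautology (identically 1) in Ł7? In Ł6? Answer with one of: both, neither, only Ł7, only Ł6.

neither

In Ł7: at u = 1/6, v = 0, w = 1/3 the value is 5/6 — not a tautology.
In Ł6: at u = 1/5, v = 0, w = 2/5 the value is 4/5 — not a tautology.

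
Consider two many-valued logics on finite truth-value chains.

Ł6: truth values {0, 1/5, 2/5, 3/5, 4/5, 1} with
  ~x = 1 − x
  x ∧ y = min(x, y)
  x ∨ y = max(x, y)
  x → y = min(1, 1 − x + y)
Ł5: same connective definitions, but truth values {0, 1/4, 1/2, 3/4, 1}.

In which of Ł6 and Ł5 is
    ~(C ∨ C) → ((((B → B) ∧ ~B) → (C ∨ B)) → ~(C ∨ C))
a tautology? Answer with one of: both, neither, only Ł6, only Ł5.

In Ł6: every assignment gives 1 — tautology.
In Ł5: every assignment gives 1 — tautology.

both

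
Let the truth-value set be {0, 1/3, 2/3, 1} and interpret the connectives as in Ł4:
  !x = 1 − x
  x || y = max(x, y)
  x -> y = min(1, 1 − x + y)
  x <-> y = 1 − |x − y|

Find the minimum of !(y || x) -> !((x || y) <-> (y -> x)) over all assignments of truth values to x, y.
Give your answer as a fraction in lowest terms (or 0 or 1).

2/3

Take x = 0, y = 1/3:
y || x = 1/3 || 0 = 1/3
!(y || x) = !1/3 = 2/3
x || y = 0 || 1/3 = 1/3
y -> x = 1/3 -> 0 = 2/3
(x || y) <-> (y -> x) = 1/3 <-> 2/3 = 2/3
!((x || y) <-> (y -> x)) = !2/3 = 1/3
!(y || x) -> !((x || y) <-> (y -> x)) = 2/3 -> 1/3 = 2/3
No assignment yields a value below 2/3, so this is the minimum.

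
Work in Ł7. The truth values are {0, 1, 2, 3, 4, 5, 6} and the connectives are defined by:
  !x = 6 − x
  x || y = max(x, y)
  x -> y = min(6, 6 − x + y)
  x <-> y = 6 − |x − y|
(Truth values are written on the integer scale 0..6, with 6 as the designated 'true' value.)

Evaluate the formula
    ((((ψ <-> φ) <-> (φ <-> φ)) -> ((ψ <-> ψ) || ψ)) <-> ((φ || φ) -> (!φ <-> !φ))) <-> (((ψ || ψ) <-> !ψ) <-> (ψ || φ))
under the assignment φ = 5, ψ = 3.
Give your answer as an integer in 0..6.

ψ <-> φ = 3 <-> 5 = 4
φ <-> φ = 5 <-> 5 = 6
(ψ <-> φ) <-> (φ <-> φ) = 4 <-> 6 = 4
ψ <-> ψ = 3 <-> 3 = 6
(ψ <-> ψ) || ψ = 6 || 3 = 6
((ψ <-> φ) <-> (φ <-> φ)) -> ((ψ <-> ψ) || ψ) = 4 -> 6 = 6
φ || φ = 5 || 5 = 5
!φ = !5 = 1
!φ = !5 = 1
!φ <-> !φ = 1 <-> 1 = 6
(φ || φ) -> (!φ <-> !φ) = 5 -> 6 = 6
(((ψ <-> φ) <-> (φ <-> φ)) -> ((ψ <-> ψ) || ψ)) <-> ((φ || φ) -> (!φ <-> !φ)) = 6 <-> 6 = 6
ψ || ψ = 3 || 3 = 3
!ψ = !3 = 3
(ψ || ψ) <-> !ψ = 3 <-> 3 = 6
ψ || φ = 3 || 5 = 5
((ψ || ψ) <-> !ψ) <-> (ψ || φ) = 6 <-> 5 = 5
((((ψ <-> φ) <-> (φ <-> φ)) -> ((ψ <-> ψ) || ψ)) <-> ((φ || φ) -> (!φ <-> !φ))) <-> (((ψ || ψ) <-> !ψ) <-> (ψ || φ)) = 6 <-> 5 = 5

5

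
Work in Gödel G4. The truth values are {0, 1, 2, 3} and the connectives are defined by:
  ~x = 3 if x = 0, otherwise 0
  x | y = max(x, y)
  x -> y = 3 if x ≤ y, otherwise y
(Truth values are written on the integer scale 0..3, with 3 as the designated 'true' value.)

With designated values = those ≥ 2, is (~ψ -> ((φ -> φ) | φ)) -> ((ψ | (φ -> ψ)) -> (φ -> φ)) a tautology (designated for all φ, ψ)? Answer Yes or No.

φ = 0, ψ = 0 ↦ 3
φ = 0, ψ = 1 ↦ 3
φ = 0, ψ = 2 ↦ 3
φ = 0, ψ = 3 ↦ 3
φ = 1, ψ = 0 ↦ 3
φ = 1, ψ = 1 ↦ 3
φ = 1, ψ = 2 ↦ 3
φ = 1, ψ = 3 ↦ 3
φ = 2, ψ = 0 ↦ 3
φ = 2, ψ = 1 ↦ 3
φ = 2, ψ = 2 ↦ 3
φ = 2, ψ = 3 ↦ 3
φ = 3, ψ = 0 ↦ 3
φ = 3, ψ = 1 ↦ 3
φ = 3, ψ = 2 ↦ 3
φ = 3, ψ = 3 ↦ 3
Every assignment gives a value ≥ 2.

Yes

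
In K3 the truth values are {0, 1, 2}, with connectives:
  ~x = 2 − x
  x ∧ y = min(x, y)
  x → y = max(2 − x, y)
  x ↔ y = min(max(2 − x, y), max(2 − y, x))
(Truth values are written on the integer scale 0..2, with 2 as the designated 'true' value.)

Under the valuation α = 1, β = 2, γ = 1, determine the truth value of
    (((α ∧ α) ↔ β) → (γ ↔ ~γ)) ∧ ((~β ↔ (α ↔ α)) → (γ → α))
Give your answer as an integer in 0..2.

1

α ∧ α = 1 ∧ 1 = 1
(α ∧ α) ↔ β = 1 ↔ 2 = 1
~γ = ~1 = 1
γ ↔ ~γ = 1 ↔ 1 = 1
((α ∧ α) ↔ β) → (γ ↔ ~γ) = 1 → 1 = 1
~β = ~2 = 0
α ↔ α = 1 ↔ 1 = 1
~β ↔ (α ↔ α) = 0 ↔ 1 = 1
γ → α = 1 → 1 = 1
(~β ↔ (α ↔ α)) → (γ → α) = 1 → 1 = 1
(((α ∧ α) ↔ β) → (γ ↔ ~γ)) ∧ ((~β ↔ (α ↔ α)) → (γ → α)) = 1 ∧ 1 = 1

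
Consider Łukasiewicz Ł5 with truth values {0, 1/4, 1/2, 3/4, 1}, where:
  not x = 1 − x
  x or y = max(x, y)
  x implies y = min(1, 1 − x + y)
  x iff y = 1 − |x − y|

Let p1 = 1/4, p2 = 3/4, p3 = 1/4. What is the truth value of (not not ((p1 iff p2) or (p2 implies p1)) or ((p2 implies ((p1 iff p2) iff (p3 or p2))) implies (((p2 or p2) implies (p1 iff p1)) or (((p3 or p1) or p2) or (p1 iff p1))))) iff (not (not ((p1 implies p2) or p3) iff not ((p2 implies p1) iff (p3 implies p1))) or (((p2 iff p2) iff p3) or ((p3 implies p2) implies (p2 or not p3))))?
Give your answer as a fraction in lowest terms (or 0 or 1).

p1 iff p2 = 1/4 iff 3/4 = 1/2
p2 implies p1 = 3/4 implies 1/4 = 1/2
(p1 iff p2) or (p2 implies p1) = 1/2 or 1/2 = 1/2
not ((p1 iff p2) or (p2 implies p1)) = not 1/2 = 1/2
not not ((p1 iff p2) or (p2 implies p1)) = not 1/2 = 1/2
p1 iff p2 = 1/4 iff 3/4 = 1/2
p3 or p2 = 1/4 or 3/4 = 3/4
(p1 iff p2) iff (p3 or p2) = 1/2 iff 3/4 = 3/4
p2 implies ((p1 iff p2) iff (p3 or p2)) = 3/4 implies 3/4 = 1
p2 or p2 = 3/4 or 3/4 = 3/4
p1 iff p1 = 1/4 iff 1/4 = 1
(p2 or p2) implies (p1 iff p1) = 3/4 implies 1 = 1
p3 or p1 = 1/4 or 1/4 = 1/4
(p3 or p1) or p2 = 1/4 or 3/4 = 3/4
p1 iff p1 = 1/4 iff 1/4 = 1
((p3 or p1) or p2) or (p1 iff p1) = 3/4 or 1 = 1
((p2 or p2) implies (p1 iff p1)) or (((p3 or p1) or p2) or (p1 iff p1)) = 1 or 1 = 1
(p2 implies ((p1 iff p2) iff (p3 or p2))) implies (((p2 or p2) implies (p1 iff p1)) or (((p3 or p1) or p2) or (p1 iff p1))) = 1 implies 1 = 1
not not ((p1 iff p2) or (p2 implies p1)) or ((p2 implies ((p1 iff p2) iff (p3 or p2))) implies (((p2 or p2) implies (p1 iff p1)) or (((p3 or p1) or p2) or (p1 iff p1)))) = 1/2 or 1 = 1
p1 implies p2 = 1/4 implies 3/4 = 1
(p1 implies p2) or p3 = 1 or 1/4 = 1
not ((p1 implies p2) or p3) = not 1 = 0
p2 implies p1 = 3/4 implies 1/4 = 1/2
p3 implies p1 = 1/4 implies 1/4 = 1
(p2 implies p1) iff (p3 implies p1) = 1/2 iff 1 = 1/2
not ((p2 implies p1) iff (p3 implies p1)) = not 1/2 = 1/2
not ((p1 implies p2) or p3) iff not ((p2 implies p1) iff (p3 implies p1)) = 0 iff 1/2 = 1/2
not (not ((p1 implies p2) or p3) iff not ((p2 implies p1) iff (p3 implies p1))) = not 1/2 = 1/2
p2 iff p2 = 3/4 iff 3/4 = 1
(p2 iff p2) iff p3 = 1 iff 1/4 = 1/4
p3 implies p2 = 1/4 implies 3/4 = 1
not p3 = not 1/4 = 3/4
p2 or not p3 = 3/4 or 3/4 = 3/4
(p3 implies p2) implies (p2 or not p3) = 1 implies 3/4 = 3/4
((p2 iff p2) iff p3) or ((p3 implies p2) implies (p2 or not p3)) = 1/4 or 3/4 = 3/4
not (not ((p1 implies p2) or p3) iff not ((p2 implies p1) iff (p3 implies p1))) or (((p2 iff p2) iff p3) or ((p3 implies p2) implies (p2 or not p3))) = 1/2 or 3/4 = 3/4
(not not ((p1 iff p2) or (p2 implies p1)) or ((p2 implies ((p1 iff p2) iff (p3 or p2))) implies (((p2 or p2) implies (p1 iff p1)) or (((p3 or p1) or p2) or (p1 iff p1))))) iff (not (not ((p1 implies p2) or p3) iff not ((p2 implies p1) iff (p3 implies p1))) or (((p2 iff p2) iff p3) or ((p3 implies p2) implies (p2 or not p3)))) = 1 iff 3/4 = 3/4

3/4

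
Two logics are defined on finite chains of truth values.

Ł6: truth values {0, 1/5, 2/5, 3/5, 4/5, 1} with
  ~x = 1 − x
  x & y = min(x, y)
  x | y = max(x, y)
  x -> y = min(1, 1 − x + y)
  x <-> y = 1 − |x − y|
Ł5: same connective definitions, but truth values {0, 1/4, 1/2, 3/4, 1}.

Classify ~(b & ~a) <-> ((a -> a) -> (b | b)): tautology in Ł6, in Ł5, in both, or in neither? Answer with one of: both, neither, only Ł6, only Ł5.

In Ł6: at a = 0, b = 0 the value is 0 — not a tautology.
In Ł5: at a = 0, b = 0 the value is 0 — not a tautology.

neither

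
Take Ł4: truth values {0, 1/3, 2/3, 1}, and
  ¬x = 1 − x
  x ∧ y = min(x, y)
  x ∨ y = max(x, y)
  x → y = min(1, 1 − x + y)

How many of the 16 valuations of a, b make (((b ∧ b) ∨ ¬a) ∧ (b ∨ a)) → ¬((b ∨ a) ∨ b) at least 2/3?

11

a = 0, b = 0 ↦ 1  ≥
a = 0, b = 1/3 ↦ 1  ≥
a = 0, b = 2/3 ↦ 2/3  ≥
a = 0, b = 1 ↦ 0  <
a = 1/3, b = 0 ↦ 1  ≥
a = 1/3, b = 1/3 ↦ 1  ≥
a = 1/3, b = 2/3 ↦ 2/3  ≥
a = 1/3, b = 1 ↦ 0  <
a = 2/3, b = 0 ↦ 1  ≥
a = 2/3, b = 1/3 ↦ 1  ≥
a = 2/3, b = 2/3 ↦ 2/3  ≥
a = 2/3, b = 1 ↦ 0  <
a = 1, b = 0 ↦ 1  ≥
a = 1, b = 1/3 ↦ 2/3  ≥
a = 1, b = 2/3 ↦ 1/3  <
a = 1, b = 1 ↦ 0  <
So 11 of the 16 assignments meet the threshold.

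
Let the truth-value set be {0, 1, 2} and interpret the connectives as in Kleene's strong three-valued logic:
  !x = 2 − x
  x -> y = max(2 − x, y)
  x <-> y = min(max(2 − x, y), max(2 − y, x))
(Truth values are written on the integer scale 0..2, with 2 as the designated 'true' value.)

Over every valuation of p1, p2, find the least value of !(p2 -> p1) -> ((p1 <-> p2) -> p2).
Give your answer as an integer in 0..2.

Take p1 = 0, p2 = 1:
p2 -> p1 = 1 -> 0 = 1
!(p2 -> p1) = !1 = 1
p1 <-> p2 = 0 <-> 1 = 1
(p1 <-> p2) -> p2 = 1 -> 1 = 1
!(p2 -> p1) -> ((p1 <-> p2) -> p2) = 1 -> 1 = 1
No assignment yields a value below 1, so this is the minimum.

1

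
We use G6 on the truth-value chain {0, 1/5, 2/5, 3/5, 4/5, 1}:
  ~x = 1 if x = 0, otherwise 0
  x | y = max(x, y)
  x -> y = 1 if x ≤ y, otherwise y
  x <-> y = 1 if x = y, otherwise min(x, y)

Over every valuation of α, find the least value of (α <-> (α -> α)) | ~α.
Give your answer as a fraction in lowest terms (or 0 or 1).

1/5

Take α = 1/5:
α -> α = 1/5 -> 1/5 = 1
α <-> (α -> α) = 1/5 <-> 1 = 1/5
~α = ~1/5 = 0
(α <-> (α -> α)) | ~α = 1/5 | 0 = 1/5
No assignment yields a value below 1/5, so this is the minimum.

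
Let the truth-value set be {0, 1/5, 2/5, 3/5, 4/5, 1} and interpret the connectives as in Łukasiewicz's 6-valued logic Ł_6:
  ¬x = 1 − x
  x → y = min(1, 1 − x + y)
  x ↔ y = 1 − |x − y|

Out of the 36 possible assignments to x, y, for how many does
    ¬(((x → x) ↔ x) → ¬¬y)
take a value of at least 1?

1

value 1: 1 assignment (counts)
value 4/5: 2 assignments
value 3/5: 3 assignments
value 2/5: 4 assignments
value 1/5: 5 assignments
value 0: 21 assignments
So 1 of the 36 assignments meets the threshold.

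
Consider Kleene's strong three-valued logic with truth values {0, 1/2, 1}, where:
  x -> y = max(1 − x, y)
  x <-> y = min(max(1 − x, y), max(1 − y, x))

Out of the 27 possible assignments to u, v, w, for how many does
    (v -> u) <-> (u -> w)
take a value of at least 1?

value 1: 7 assignments (counts)
value 1/2: 14 assignments
value 0: 6 assignments
So 7 of the 27 assignments meet the threshold.

7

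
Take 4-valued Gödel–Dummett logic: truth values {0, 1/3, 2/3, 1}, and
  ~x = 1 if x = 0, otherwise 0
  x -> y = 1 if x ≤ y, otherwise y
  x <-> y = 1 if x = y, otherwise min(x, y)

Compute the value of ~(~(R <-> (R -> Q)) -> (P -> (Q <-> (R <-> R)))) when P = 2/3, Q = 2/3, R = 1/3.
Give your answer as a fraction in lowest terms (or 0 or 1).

0

R -> Q = 1/3 -> 2/3 = 1
R <-> (R -> Q) = 1/3 <-> 1 = 1/3
~(R <-> (R -> Q)) = ~1/3 = 0
R <-> R = 1/3 <-> 1/3 = 1
Q <-> (R <-> R) = 2/3 <-> 1 = 2/3
P -> (Q <-> (R <-> R)) = 2/3 -> 2/3 = 1
~(R <-> (R -> Q)) -> (P -> (Q <-> (R <-> R))) = 0 -> 1 = 1
~(~(R <-> (R -> Q)) -> (P -> (Q <-> (R <-> R)))) = ~1 = 0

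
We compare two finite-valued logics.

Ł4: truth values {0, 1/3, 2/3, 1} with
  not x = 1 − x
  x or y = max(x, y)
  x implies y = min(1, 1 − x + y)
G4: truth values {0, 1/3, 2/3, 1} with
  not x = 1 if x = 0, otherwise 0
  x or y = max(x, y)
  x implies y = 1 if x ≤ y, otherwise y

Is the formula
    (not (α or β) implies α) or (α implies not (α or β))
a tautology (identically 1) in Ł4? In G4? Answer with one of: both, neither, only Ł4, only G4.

In Ł4: every assignment gives 1 — tautology.
In G4: every assignment gives 1 — tautology.

both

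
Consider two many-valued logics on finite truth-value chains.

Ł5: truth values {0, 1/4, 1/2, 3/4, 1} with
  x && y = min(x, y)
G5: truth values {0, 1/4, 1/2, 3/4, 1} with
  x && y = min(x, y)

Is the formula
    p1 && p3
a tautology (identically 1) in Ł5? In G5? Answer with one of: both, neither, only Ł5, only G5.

In Ł5: at p1 = 0, p3 = 0 the value is 0 — not a tautology.
In G5: at p1 = 0, p3 = 0 the value is 0 — not a tautology.

neither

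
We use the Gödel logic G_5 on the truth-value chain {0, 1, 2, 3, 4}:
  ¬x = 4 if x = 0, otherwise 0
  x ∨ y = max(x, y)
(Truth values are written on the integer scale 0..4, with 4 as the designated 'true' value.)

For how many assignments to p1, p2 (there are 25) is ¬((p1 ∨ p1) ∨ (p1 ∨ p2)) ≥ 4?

1

value 4: 1 assignment (counts)
value 0: 24 assignments
So 1 of the 25 assignments meets the threshold.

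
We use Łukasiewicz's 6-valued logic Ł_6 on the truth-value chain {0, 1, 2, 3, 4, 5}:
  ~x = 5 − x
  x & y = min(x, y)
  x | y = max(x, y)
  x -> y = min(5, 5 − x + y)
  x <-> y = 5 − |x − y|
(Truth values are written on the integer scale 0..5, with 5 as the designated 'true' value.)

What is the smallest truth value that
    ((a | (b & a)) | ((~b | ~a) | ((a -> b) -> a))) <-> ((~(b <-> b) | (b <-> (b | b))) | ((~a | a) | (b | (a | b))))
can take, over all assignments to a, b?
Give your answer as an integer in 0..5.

Take a = 2, b = 2:
b & a = 2 & 2 = 2
a | (b & a) = 2 | 2 = 2
~b = ~2 = 3
~a = ~2 = 3
~b | ~a = 3 | 3 = 3
a -> b = 2 -> 2 = 5
(a -> b) -> a = 5 -> 2 = 2
(~b | ~a) | ((a -> b) -> a) = 3 | 2 = 3
(a | (b & a)) | ((~b | ~a) | ((a -> b) -> a)) = 2 | 3 = 3
b <-> b = 2 <-> 2 = 5
~(b <-> b) = ~5 = 0
b | b = 2 | 2 = 2
b <-> (b | b) = 2 <-> 2 = 5
~(b <-> b) | (b <-> (b | b)) = 0 | 5 = 5
~a = ~2 = 3
~a | a = 3 | 2 = 3
a | b = 2 | 2 = 2
b | (a | b) = 2 | 2 = 2
(~a | a) | (b | (a | b)) = 3 | 2 = 3
(~(b <-> b) | (b <-> (b | b))) | ((~a | a) | (b | (a | b))) = 5 | 3 = 5
((a | (b & a)) | ((~b | ~a) | ((a -> b) -> a))) <-> ((~(b <-> b) | (b <-> (b | b))) | ((~a | a) | (b | (a | b)))) = 3 <-> 5 = 3
No assignment yields a value below 3, so this is the minimum.

3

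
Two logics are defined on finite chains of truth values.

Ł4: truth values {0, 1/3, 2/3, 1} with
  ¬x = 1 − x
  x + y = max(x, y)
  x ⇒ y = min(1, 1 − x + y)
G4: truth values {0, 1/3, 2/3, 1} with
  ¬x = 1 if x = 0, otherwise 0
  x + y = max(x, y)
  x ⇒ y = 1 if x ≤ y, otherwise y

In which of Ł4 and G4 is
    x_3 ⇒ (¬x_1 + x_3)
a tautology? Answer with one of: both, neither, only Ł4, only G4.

In Ł4: every assignment gives 1 — tautology.
In G4: every assignment gives 1 — tautology.

both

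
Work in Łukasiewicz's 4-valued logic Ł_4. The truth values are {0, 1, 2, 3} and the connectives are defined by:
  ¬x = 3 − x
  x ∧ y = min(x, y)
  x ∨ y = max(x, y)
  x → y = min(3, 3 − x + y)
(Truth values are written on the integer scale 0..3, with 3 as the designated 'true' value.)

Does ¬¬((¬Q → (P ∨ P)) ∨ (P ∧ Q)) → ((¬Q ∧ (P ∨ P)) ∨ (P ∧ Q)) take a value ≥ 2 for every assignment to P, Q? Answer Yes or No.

Counterexample: take P = 0, Q = 2.
¬Q = ¬2 = 1
P ∨ P = 0 ∨ 0 = 0
¬Q → (P ∨ P) = 1 → 0 = 2
P ∧ Q = 0 ∧ 2 = 0
(¬Q → (P ∨ P)) ∨ (P ∧ Q) = 2 ∨ 0 = 2
¬((¬Q → (P ∨ P)) ∨ (P ∧ Q)) = ¬2 = 1
¬¬((¬Q → (P ∨ P)) ∨ (P ∧ Q)) = ¬1 = 2
¬Q = ¬2 = 1
P ∨ P = 0 ∨ 0 = 0
¬Q ∧ (P ∨ P) = 1 ∧ 0 = 0
P ∧ Q = 0 ∧ 2 = 0
(¬Q ∧ (P ∨ P)) ∨ (P ∧ Q) = 0 ∨ 0 = 0
¬¬((¬Q → (P ∨ P)) ∨ (P ∧ Q)) → ((¬Q ∧ (P ∨ P)) ∨ (P ∧ Q)) = 2 → 0 = 1
This gives 1, which is below 2.

No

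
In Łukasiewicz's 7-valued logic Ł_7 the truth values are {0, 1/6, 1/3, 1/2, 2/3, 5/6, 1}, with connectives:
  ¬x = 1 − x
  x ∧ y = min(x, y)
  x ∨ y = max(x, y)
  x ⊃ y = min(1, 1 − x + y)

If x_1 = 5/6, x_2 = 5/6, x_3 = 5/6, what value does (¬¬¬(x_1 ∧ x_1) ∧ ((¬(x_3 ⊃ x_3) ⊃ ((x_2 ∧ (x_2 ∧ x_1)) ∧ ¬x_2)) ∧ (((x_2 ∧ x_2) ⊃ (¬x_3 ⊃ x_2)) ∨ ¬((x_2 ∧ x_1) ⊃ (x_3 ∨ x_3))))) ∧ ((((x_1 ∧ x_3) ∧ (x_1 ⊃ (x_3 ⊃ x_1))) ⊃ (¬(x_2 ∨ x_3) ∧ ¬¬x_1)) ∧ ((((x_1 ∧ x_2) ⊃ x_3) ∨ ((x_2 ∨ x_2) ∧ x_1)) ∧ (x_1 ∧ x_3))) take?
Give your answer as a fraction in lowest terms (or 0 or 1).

x_1 ∧ x_1 = 5/6 ∧ 5/6 = 5/6
¬(x_1 ∧ x_1) = ¬5/6 = 1/6
¬¬(x_1 ∧ x_1) = ¬1/6 = 5/6
¬¬¬(x_1 ∧ x_1) = ¬5/6 = 1/6
x_3 ⊃ x_3 = 5/6 ⊃ 5/6 = 1
¬(x_3 ⊃ x_3) = ¬1 = 0
x_2 ∧ x_1 = 5/6 ∧ 5/6 = 5/6
x_2 ∧ (x_2 ∧ x_1) = 5/6 ∧ 5/6 = 5/6
¬x_2 = ¬5/6 = 1/6
(x_2 ∧ (x_2 ∧ x_1)) ∧ ¬x_2 = 5/6 ∧ 1/6 = 1/6
¬(x_3 ⊃ x_3) ⊃ ((x_2 ∧ (x_2 ∧ x_1)) ∧ ¬x_2) = 0 ⊃ 1/6 = 1
x_2 ∧ x_2 = 5/6 ∧ 5/6 = 5/6
¬x_3 = ¬5/6 = 1/6
¬x_3 ⊃ x_2 = 1/6 ⊃ 5/6 = 1
(x_2 ∧ x_2) ⊃ (¬x_3 ⊃ x_2) = 5/6 ⊃ 1 = 1
x_2 ∧ x_1 = 5/6 ∧ 5/6 = 5/6
x_3 ∨ x_3 = 5/6 ∨ 5/6 = 5/6
(x_2 ∧ x_1) ⊃ (x_3 ∨ x_3) = 5/6 ⊃ 5/6 = 1
¬((x_2 ∧ x_1) ⊃ (x_3 ∨ x_3)) = ¬1 = 0
((x_2 ∧ x_2) ⊃ (¬x_3 ⊃ x_2)) ∨ ¬((x_2 ∧ x_1) ⊃ (x_3 ∨ x_3)) = 1 ∨ 0 = 1
(¬(x_3 ⊃ x_3) ⊃ ((x_2 ∧ (x_2 ∧ x_1)) ∧ ¬x_2)) ∧ (((x_2 ∧ x_2) ⊃ (¬x_3 ⊃ x_2)) ∨ ¬((x_2 ∧ x_1) ⊃ (x_3 ∨ x_3))) = 1 ∧ 1 = 1
¬¬¬(x_1 ∧ x_1) ∧ ((¬(x_3 ⊃ x_3) ⊃ ((x_2 ∧ (x_2 ∧ x_1)) ∧ ¬x_2)) ∧ (((x_2 ∧ x_2) ⊃ (¬x_3 ⊃ x_2)) ∨ ¬((x_2 ∧ x_1) ⊃ (x_3 ∨ x_3)))) = 1/6 ∧ 1 = 1/6
x_1 ∧ x_3 = 5/6 ∧ 5/6 = 5/6
x_3 ⊃ x_1 = 5/6 ⊃ 5/6 = 1
x_1 ⊃ (x_3 ⊃ x_1) = 5/6 ⊃ 1 = 1
(x_1 ∧ x_3) ∧ (x_1 ⊃ (x_3 ⊃ x_1)) = 5/6 ∧ 1 = 5/6
x_2 ∨ x_3 = 5/6 ∨ 5/6 = 5/6
¬(x_2 ∨ x_3) = ¬5/6 = 1/6
¬x_1 = ¬5/6 = 1/6
¬¬x_1 = ¬1/6 = 5/6
¬(x_2 ∨ x_3) ∧ ¬¬x_1 = 1/6 ∧ 5/6 = 1/6
((x_1 ∧ x_3) ∧ (x_1 ⊃ (x_3 ⊃ x_1))) ⊃ (¬(x_2 ∨ x_3) ∧ ¬¬x_1) = 5/6 ⊃ 1/6 = 1/3
x_1 ∧ x_2 = 5/6 ∧ 5/6 = 5/6
(x_1 ∧ x_2) ⊃ x_3 = 5/6 ⊃ 5/6 = 1
x_2 ∨ x_2 = 5/6 ∨ 5/6 = 5/6
(x_2 ∨ x_2) ∧ x_1 = 5/6 ∧ 5/6 = 5/6
((x_1 ∧ x_2) ⊃ x_3) ∨ ((x_2 ∨ x_2) ∧ x_1) = 1 ∨ 5/6 = 1
x_1 ∧ x_3 = 5/6 ∧ 5/6 = 5/6
(((x_1 ∧ x_2) ⊃ x_3) ∨ ((x_2 ∨ x_2) ∧ x_1)) ∧ (x_1 ∧ x_3) = 1 ∧ 5/6 = 5/6
(((x_1 ∧ x_3) ∧ (x_1 ⊃ (x_3 ⊃ x_1))) ⊃ (¬(x_2 ∨ x_3) ∧ ¬¬x_1)) ∧ ((((x_1 ∧ x_2) ⊃ x_3) ∨ ((x_2 ∨ x_2) ∧ x_1)) ∧ (x_1 ∧ x_3)) = 1/3 ∧ 5/6 = 1/3
(¬¬¬(x_1 ∧ x_1) ∧ ((¬(x_3 ⊃ x_3) ⊃ ((x_2 ∧ (x_2 ∧ x_1)) ∧ ¬x_2)) ∧ (((x_2 ∧ x_2) ⊃ (¬x_3 ⊃ x_2)) ∨ ¬((x_2 ∧ x_1) ⊃ (x_3 ∨ x_3))))) ∧ ((((x_1 ∧ x_3) ∧ (x_1 ⊃ (x_3 ⊃ x_1))) ⊃ (¬(x_2 ∨ x_3) ∧ ¬¬x_1)) ∧ ((((x_1 ∧ x_2) ⊃ x_3) ∨ ((x_2 ∨ x_2) ∧ x_1)) ∧ (x_1 ∧ x_3))) = 1/6 ∧ 1/3 = 1/6

1/6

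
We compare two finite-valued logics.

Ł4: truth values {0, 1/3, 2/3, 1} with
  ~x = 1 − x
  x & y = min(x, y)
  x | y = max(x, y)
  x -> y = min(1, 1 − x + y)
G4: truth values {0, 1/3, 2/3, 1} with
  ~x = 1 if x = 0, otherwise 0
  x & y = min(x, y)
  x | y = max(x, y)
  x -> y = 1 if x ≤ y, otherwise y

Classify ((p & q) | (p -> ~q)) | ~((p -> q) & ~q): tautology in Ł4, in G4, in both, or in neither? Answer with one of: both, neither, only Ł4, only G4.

In Ł4: at p = 2/3, q = 2/3 the value is 2/3 — not a tautology.
In G4: every assignment gives 1 — tautology.

only G4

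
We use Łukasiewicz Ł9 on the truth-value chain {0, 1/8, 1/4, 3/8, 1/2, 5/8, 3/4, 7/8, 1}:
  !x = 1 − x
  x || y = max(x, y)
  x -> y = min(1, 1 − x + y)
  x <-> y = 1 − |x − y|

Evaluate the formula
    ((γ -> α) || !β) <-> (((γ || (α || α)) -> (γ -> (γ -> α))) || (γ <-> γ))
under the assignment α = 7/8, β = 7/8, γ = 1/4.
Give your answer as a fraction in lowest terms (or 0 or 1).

γ -> α = 1/4 -> 7/8 = 1
!β = !7/8 = 1/8
(γ -> α) || !β = 1 || 1/8 = 1
α || α = 7/8 || 7/8 = 7/8
γ || (α || α) = 1/4 || 7/8 = 7/8
γ -> α = 1/4 -> 7/8 = 1
γ -> (γ -> α) = 1/4 -> 1 = 1
(γ || (α || α)) -> (γ -> (γ -> α)) = 7/8 -> 1 = 1
γ <-> γ = 1/4 <-> 1/4 = 1
((γ || (α || α)) -> (γ -> (γ -> α))) || (γ <-> γ) = 1 || 1 = 1
((γ -> α) || !β) <-> (((γ || (α || α)) -> (γ -> (γ -> α))) || (γ <-> γ)) = 1 <-> 1 = 1

1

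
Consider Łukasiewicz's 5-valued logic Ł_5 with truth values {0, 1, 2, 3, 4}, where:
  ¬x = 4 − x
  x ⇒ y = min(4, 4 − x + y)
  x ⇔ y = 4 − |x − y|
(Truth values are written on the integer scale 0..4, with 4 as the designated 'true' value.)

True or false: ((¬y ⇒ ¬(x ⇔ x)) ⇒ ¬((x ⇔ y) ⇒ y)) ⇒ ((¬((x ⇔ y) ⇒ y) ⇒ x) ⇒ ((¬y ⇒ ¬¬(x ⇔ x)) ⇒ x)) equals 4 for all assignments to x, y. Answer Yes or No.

Counterexample: take x = 0, y = 1.
¬y = ¬1 = 3
x ⇔ x = 0 ⇔ 0 = 4
¬(x ⇔ x) = ¬4 = 0
¬y ⇒ ¬(x ⇔ x) = 3 ⇒ 0 = 1
x ⇔ y = 0 ⇔ 1 = 3
(x ⇔ y) ⇒ y = 3 ⇒ 1 = 2
¬((x ⇔ y) ⇒ y) = ¬2 = 2
(¬y ⇒ ¬(x ⇔ x)) ⇒ ¬((x ⇔ y) ⇒ y) = 1 ⇒ 2 = 4
x ⇔ y = 0 ⇔ 1 = 3
(x ⇔ y) ⇒ y = 3 ⇒ 1 = 2
¬((x ⇔ y) ⇒ y) = ¬2 = 2
¬((x ⇔ y) ⇒ y) ⇒ x = 2 ⇒ 0 = 2
¬y = ¬1 = 3
x ⇔ x = 0 ⇔ 0 = 4
¬(x ⇔ x) = ¬4 = 0
¬¬(x ⇔ x) = ¬0 = 4
¬y ⇒ ¬¬(x ⇔ x) = 3 ⇒ 4 = 4
(¬y ⇒ ¬¬(x ⇔ x)) ⇒ x = 4 ⇒ 0 = 0
(¬((x ⇔ y) ⇒ y) ⇒ x) ⇒ ((¬y ⇒ ¬¬(x ⇔ x)) ⇒ x) = 2 ⇒ 0 = 2
((¬y ⇒ ¬(x ⇔ x)) ⇒ ¬((x ⇔ y) ⇒ y)) ⇒ ((¬((x ⇔ y) ⇒ y) ⇒ x) ⇒ ((¬y ⇒ ¬¬(x ⇔ x)) ⇒ x)) = 4 ⇒ 2 = 2
This gives 2 ≠ 4.

No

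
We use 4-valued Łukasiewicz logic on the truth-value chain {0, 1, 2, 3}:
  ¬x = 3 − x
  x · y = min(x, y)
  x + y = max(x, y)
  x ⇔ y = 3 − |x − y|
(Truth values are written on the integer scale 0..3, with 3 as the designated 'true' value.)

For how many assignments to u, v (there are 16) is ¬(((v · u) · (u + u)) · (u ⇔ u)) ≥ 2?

12

u = 0, v = 0 ↦ 3  ≥
u = 0, v = 1 ↦ 3  ≥
u = 0, v = 2 ↦ 3  ≥
u = 0, v = 3 ↦ 3  ≥
u = 1, v = 0 ↦ 3  ≥
u = 1, v = 1 ↦ 2  ≥
u = 1, v = 2 ↦ 2  ≥
u = 1, v = 3 ↦ 2  ≥
u = 2, v = 0 ↦ 3  ≥
u = 2, v = 1 ↦ 2  ≥
u = 2, v = 2 ↦ 1  <
u = 2, v = 3 ↦ 1  <
u = 3, v = 0 ↦ 3  ≥
u = 3, v = 1 ↦ 2  ≥
u = 3, v = 2 ↦ 1  <
u = 3, v = 3 ↦ 0  <
So 12 of the 16 assignments meet the threshold.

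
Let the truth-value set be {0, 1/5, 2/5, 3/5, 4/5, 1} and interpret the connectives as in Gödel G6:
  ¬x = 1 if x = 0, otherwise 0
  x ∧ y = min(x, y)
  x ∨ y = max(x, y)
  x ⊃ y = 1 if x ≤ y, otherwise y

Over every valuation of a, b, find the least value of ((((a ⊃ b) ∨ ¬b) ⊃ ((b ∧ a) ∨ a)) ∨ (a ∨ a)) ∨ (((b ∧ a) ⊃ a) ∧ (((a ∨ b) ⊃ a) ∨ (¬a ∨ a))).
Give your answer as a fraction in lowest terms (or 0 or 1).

1/5

Take a = 1/5, b = 2/5:
a ⊃ b = 1/5 ⊃ 2/5 = 1
¬b = ¬2/5 = 0
(a ⊃ b) ∨ ¬b = 1 ∨ 0 = 1
b ∧ a = 2/5 ∧ 1/5 = 1/5
(b ∧ a) ∨ a = 1/5 ∨ 1/5 = 1/5
((a ⊃ b) ∨ ¬b) ⊃ ((b ∧ a) ∨ a) = 1 ⊃ 1/5 = 1/5
a ∨ a = 1/5 ∨ 1/5 = 1/5
(((a ⊃ b) ∨ ¬b) ⊃ ((b ∧ a) ∨ a)) ∨ (a ∨ a) = 1/5 ∨ 1/5 = 1/5
b ∧ a = 2/5 ∧ 1/5 = 1/5
(b ∧ a) ⊃ a = 1/5 ⊃ 1/5 = 1
a ∨ b = 1/5 ∨ 2/5 = 2/5
(a ∨ b) ⊃ a = 2/5 ⊃ 1/5 = 1/5
¬a = ¬1/5 = 0
¬a ∨ a = 0 ∨ 1/5 = 1/5
((a ∨ b) ⊃ a) ∨ (¬a ∨ a) = 1/5 ∨ 1/5 = 1/5
((b ∧ a) ⊃ a) ∧ (((a ∨ b) ⊃ a) ∨ (¬a ∨ a)) = 1 ∧ 1/5 = 1/5
((((a ⊃ b) ∨ ¬b) ⊃ ((b ∧ a) ∨ a)) ∨ (a ∨ a)) ∨ (((b ∧ a) ⊃ a) ∧ (((a ∨ b) ⊃ a) ∨ (¬a ∨ a))) = 1/5 ∨ 1/5 = 1/5
No assignment yields a value below 1/5, so this is the minimum.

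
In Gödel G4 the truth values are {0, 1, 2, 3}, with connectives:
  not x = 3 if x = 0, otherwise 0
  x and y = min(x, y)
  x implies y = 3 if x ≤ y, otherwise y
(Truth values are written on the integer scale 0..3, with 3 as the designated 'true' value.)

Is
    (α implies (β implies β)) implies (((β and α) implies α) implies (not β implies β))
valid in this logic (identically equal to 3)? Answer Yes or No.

No

Counterexample: take α = 0, β = 0.
β implies β = 0 implies 0 = 3
α implies (β implies β) = 0 implies 3 = 3
β and α = 0 and 0 = 0
(β and α) implies α = 0 implies 0 = 3
not β = not 0 = 3
not β implies β = 3 implies 0 = 0
((β and α) implies α) implies (not β implies β) = 3 implies 0 = 0
(α implies (β implies β)) implies (((β and α) implies α) implies (not β implies β)) = 3 implies 0 = 0
This gives 0 ≠ 3.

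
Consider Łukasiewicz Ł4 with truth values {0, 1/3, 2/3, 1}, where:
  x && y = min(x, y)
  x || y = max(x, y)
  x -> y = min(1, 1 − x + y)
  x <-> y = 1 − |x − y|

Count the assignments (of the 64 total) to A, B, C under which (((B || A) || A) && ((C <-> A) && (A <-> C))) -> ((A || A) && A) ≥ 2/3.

value 1: 48 assignments (counts)
value 2/3: 11 assignments (counts)
value 1/3: 4 assignments
value 0: 1 assignment
So 59 of the 64 assignments meet the threshold.

59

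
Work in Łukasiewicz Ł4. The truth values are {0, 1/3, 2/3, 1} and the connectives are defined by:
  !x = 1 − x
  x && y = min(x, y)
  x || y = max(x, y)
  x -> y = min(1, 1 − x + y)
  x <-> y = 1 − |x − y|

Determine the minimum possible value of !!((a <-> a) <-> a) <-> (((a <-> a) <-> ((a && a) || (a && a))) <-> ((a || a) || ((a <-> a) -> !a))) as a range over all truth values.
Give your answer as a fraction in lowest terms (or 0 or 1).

2/3

Take a = 1/3:
a <-> a = 1/3 <-> 1/3 = 1
(a <-> a) <-> a = 1 <-> 1/3 = 1/3
!((a <-> a) <-> a) = !1/3 = 2/3
!!((a <-> a) <-> a) = !2/3 = 1/3
a <-> a = 1/3 <-> 1/3 = 1
a && a = 1/3 && 1/3 = 1/3
a && a = 1/3 && 1/3 = 1/3
(a && a) || (a && a) = 1/3 || 1/3 = 1/3
(a <-> a) <-> ((a && a) || (a && a)) = 1 <-> 1/3 = 1/3
a || a = 1/3 || 1/3 = 1/3
a <-> a = 1/3 <-> 1/3 = 1
!a = !1/3 = 2/3
(a <-> a) -> !a = 1 -> 2/3 = 2/3
(a || a) || ((a <-> a) -> !a) = 1/3 || 2/3 = 2/3
((a <-> a) <-> ((a && a) || (a && a))) <-> ((a || a) || ((a <-> a) -> !a)) = 1/3 <-> 2/3 = 2/3
!!((a <-> a) <-> a) <-> (((a <-> a) <-> ((a && a) || (a && a))) <-> ((a || a) || ((a <-> a) -> !a))) = 1/3 <-> 2/3 = 2/3
No assignment yields a value below 2/3, so this is the minimum.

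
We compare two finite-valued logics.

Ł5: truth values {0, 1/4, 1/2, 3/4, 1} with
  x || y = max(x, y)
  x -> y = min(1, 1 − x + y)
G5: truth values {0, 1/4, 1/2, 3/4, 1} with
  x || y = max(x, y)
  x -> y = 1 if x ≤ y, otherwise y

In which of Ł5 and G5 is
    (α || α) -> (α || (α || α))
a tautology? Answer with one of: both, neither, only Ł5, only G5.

In Ł5: every assignment gives 1 — tautology.
In G5: every assignment gives 1 — tautology.

both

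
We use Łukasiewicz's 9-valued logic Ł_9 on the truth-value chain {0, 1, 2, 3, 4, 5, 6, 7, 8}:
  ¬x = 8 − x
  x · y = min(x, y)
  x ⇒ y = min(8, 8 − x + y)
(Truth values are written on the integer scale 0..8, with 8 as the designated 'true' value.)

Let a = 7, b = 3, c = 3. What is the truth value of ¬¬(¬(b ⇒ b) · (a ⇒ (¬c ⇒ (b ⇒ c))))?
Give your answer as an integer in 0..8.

0

b ⇒ b = 3 ⇒ 3 = 8
¬(b ⇒ b) = ¬8 = 0
¬c = ¬3 = 5
b ⇒ c = 3 ⇒ 3 = 8
¬c ⇒ (b ⇒ c) = 5 ⇒ 8 = 8
a ⇒ (¬c ⇒ (b ⇒ c)) = 7 ⇒ 8 = 8
¬(b ⇒ b) · (a ⇒ (¬c ⇒ (b ⇒ c))) = 0 · 8 = 0
¬(¬(b ⇒ b) · (a ⇒ (¬c ⇒ (b ⇒ c)))) = ¬0 = 8
¬¬(¬(b ⇒ b) · (a ⇒ (¬c ⇒ (b ⇒ c)))) = ¬8 = 0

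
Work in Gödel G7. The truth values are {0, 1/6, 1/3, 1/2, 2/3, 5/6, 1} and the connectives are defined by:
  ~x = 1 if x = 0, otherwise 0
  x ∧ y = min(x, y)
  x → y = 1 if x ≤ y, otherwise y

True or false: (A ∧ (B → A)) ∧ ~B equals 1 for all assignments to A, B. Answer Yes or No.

Counterexample: take A = 0, B = 0.
B → A = 0 → 0 = 1
A ∧ (B → A) = 0 ∧ 1 = 0
~B = ~0 = 1
(A ∧ (B → A)) ∧ ~B = 0 ∧ 1 = 0
This gives 0 ≠ 1.

No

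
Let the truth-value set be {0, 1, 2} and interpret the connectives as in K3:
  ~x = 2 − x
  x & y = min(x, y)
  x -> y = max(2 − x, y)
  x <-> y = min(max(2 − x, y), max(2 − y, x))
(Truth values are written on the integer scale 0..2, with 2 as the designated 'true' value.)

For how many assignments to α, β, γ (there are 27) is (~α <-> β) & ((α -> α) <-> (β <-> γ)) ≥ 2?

value 2: 2 assignments (counts)
value 1: 17 assignments
value 0: 8 assignments
So 2 of the 27 assignments meet the threshold.

2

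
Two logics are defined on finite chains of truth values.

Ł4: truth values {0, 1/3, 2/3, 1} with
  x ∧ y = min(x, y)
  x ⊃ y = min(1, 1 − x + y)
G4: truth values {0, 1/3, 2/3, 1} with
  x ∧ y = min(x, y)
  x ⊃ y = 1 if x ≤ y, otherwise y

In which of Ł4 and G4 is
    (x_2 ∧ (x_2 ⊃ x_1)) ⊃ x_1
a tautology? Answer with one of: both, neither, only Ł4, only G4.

In Ł4: at x_1 = 0, x_2 = 1/3 the value is 2/3 — not a tautology.
In G4: every assignment gives 1 — tautology.

only G4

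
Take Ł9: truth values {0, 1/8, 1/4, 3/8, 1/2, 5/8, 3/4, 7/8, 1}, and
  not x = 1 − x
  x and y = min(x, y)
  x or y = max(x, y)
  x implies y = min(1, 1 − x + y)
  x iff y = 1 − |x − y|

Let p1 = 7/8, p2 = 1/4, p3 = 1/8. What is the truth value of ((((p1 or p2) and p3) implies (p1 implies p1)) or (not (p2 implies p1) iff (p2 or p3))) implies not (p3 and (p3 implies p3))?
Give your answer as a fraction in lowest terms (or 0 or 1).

7/8

p1 or p2 = 7/8 or 1/4 = 7/8
(p1 or p2) and p3 = 7/8 and 1/8 = 1/8
p1 implies p1 = 7/8 implies 7/8 = 1
((p1 or p2) and p3) implies (p1 implies p1) = 1/8 implies 1 = 1
p2 implies p1 = 1/4 implies 7/8 = 1
not (p2 implies p1) = not 1 = 0
p2 or p3 = 1/4 or 1/8 = 1/4
not (p2 implies p1) iff (p2 or p3) = 0 iff 1/4 = 3/4
(((p1 or p2) and p3) implies (p1 implies p1)) or (not (p2 implies p1) iff (p2 or p3)) = 1 or 3/4 = 1
p3 implies p3 = 1/8 implies 1/8 = 1
p3 and (p3 implies p3) = 1/8 and 1 = 1/8
not (p3 and (p3 implies p3)) = not 1/8 = 7/8
((((p1 or p2) and p3) implies (p1 implies p1)) or (not (p2 implies p1) iff (p2 or p3))) implies not (p3 and (p3 implies p3)) = 1 implies 7/8 = 7/8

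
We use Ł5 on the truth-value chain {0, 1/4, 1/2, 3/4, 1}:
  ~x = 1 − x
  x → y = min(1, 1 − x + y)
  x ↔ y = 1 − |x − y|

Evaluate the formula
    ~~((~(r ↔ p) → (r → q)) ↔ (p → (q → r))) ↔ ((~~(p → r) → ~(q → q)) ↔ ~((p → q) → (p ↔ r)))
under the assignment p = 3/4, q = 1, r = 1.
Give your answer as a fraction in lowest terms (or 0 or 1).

r ↔ p = 1 ↔ 3/4 = 3/4
~(r ↔ p) = ~3/4 = 1/4
r → q = 1 → 1 = 1
~(r ↔ p) → (r → q) = 1/4 → 1 = 1
q → r = 1 → 1 = 1
p → (q → r) = 3/4 → 1 = 1
(~(r ↔ p) → (r → q)) ↔ (p → (q → r)) = 1 ↔ 1 = 1
~((~(r ↔ p) → (r → q)) ↔ (p → (q → r))) = ~1 = 0
~~((~(r ↔ p) → (r → q)) ↔ (p → (q → r))) = ~0 = 1
p → r = 3/4 → 1 = 1
~(p → r) = ~1 = 0
~~(p → r) = ~0 = 1
q → q = 1 → 1 = 1
~(q → q) = ~1 = 0
~~(p → r) → ~(q → q) = 1 → 0 = 0
p → q = 3/4 → 1 = 1
p ↔ r = 3/4 ↔ 1 = 3/4
(p → q) → (p ↔ r) = 1 → 3/4 = 3/4
~((p → q) → (p ↔ r)) = ~3/4 = 1/4
(~~(p → r) → ~(q → q)) ↔ ~((p → q) → (p ↔ r)) = 0 ↔ 1/4 = 3/4
~~((~(r ↔ p) → (r → q)) ↔ (p → (q → r))) ↔ ((~~(p → r) → ~(q → q)) ↔ ~((p → q) → (p ↔ r))) = 1 ↔ 3/4 = 3/4

3/4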